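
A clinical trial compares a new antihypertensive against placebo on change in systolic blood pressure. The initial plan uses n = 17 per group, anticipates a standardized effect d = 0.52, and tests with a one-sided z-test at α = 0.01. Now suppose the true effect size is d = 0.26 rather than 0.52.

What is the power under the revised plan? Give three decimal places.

Power ≈ 0.058

With d = 0.26: δ = d·√(n/2) = 0.26 × √(17/2) = 0.7580. Critical value z_{0.01} = 2.326.
Revised power = Φ(δ − 2.326) = Φ(-1.568) = 0.0584.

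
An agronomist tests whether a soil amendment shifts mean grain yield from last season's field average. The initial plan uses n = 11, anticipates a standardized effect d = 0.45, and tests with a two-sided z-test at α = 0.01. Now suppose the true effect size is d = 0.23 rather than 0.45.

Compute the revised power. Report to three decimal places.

With d = 0.23: δ = d·√n = 0.23 × √11 = 0.7628. Critical value z_{0.005} = 2.576.
Revised power = Φ(δ − 2.576) + Φ(−δ − 2.576) = Φ(-1.813) + Φ(-3.339) = 0.0349 + 0.0004 = 0.0353.

Power ≈ 0.035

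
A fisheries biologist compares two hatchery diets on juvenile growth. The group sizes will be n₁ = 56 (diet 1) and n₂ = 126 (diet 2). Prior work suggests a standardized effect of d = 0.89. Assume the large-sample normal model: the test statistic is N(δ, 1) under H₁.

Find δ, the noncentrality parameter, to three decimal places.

δ = d / √(1/n₁ + 1/n₂) = 0.89 / √(1/56 + 1/126) = 5.5416

δ ≈ 5.542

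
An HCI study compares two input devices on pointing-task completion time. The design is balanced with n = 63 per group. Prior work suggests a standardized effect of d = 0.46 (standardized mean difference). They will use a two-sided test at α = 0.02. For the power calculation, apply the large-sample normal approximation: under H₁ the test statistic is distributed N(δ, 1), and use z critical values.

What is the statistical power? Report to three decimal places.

Noncentrality parameter: δ = d·√(n/2) = 0.46 × √(63/2) = 2.5817
Two-sided α = 0.02 → critical value z_{0.01} = 2.326.
Power = Φ(δ − 2.326) + Φ(−δ − 2.326) = Φ(0.255) + Φ(-4.908) = 0.6008 + 0.0000 = 0.6008.

Power ≈ 0.601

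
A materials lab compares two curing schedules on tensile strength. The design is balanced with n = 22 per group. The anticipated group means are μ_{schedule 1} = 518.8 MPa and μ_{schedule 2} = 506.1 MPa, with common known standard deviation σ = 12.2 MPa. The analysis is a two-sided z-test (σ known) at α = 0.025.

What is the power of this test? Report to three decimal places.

Power ≈ 0.887

Standardized effect: d = |μ_{schedule 1} − μ_{schedule 2}| / σ = |518.8 − 506.1| / 12.2 = 1.0410
Noncentrality parameter: δ = d·√(n/2) = 1.0410 × √(22/2) = 3.4526
Critical value for a two-sided test at α = 0.025: z_{α/2} = 2.241.
Power = Φ(δ − 2.241) + Φ(−δ − 2.241) = Φ(1.211) + Φ(-5.694) = 0.8871 + 0.0000 = 0.8871.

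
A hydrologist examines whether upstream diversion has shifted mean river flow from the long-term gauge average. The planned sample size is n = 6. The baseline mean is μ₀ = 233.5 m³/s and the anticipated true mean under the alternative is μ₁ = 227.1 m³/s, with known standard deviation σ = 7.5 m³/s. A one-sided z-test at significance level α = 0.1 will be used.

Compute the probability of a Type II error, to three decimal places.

β ≈ 0.209

Standardized effect: d = |μ₁ − μ₀| / σ = |227.1 − 233.5| / 7.5 = 0.8533
Noncentrality parameter: δ = d·√n = 0.8533 × √6 = 2.0902
Critical value for a one-sided test at α = 0.1: z_α = 1.282.
Power = Φ(δ − 1.282) = Φ(0.809) = 0.7907.
Type II error: β = 1 − power = 1 − 0.7907 = 0.2093.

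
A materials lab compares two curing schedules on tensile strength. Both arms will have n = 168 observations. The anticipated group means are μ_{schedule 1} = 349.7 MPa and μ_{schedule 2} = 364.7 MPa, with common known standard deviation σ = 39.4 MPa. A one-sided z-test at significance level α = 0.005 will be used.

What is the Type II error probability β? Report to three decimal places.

β ≈ 0.181

Standardized effect: d = |μ_{schedule 1} − μ_{schedule 2}| / σ = |349.7 − 364.7| / 39.4 = 0.3807
Noncentrality parameter: δ = d·√(n/2) = 0.3807 × √(168/2) = 3.4893
Critical value for a one-sided test at α = 0.005: z_α = 2.576.
Power = P(Z > 2.576 − δ) = Φ(0.913) = 0.8195.
Type II error: β = 1 − power = 1 − 0.8195 = 0.1805.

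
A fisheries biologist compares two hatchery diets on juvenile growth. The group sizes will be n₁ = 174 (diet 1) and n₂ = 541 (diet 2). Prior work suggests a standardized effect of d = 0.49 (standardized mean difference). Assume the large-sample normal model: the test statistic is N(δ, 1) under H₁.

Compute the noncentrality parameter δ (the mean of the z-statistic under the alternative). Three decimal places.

δ = d / √(1/n₁ + 1/n₂) = 0.49 / √(1/174 + 1/541) = 5.6223

δ ≈ 5.622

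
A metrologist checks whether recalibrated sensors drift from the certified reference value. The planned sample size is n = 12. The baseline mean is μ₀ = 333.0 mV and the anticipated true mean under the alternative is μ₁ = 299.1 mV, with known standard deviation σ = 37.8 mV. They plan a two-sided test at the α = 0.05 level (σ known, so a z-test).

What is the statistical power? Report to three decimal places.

Standardized effect: d = |μ₁ − μ₀| / σ = |299.1 − 333.0| / 37.8 = 0.8968
Noncentrality parameter: δ = d·√n = 0.8968 × √12 = 3.1067
Critical value for a two-sided test at α = 0.05: z_{α/2} = 1.960.
Power = Φ(δ − 1.960) + Φ(−δ − 1.960) = Φ(1.147) + Φ(-5.067) = 0.8743 + 0.0000 = 0.8743.

Power ≈ 0.874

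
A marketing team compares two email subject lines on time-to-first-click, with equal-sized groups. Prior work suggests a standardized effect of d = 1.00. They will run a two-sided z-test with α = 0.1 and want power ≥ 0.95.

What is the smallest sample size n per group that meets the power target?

n = 22 per group

Set Φ(δ − 1.645) = 0.95; then δ − 1.645 = Φ⁻¹(0.95) = 1.645, giving δ = 3.290.
(For δ > 0 the lower-tail rejection region contributes negligibly to power, so the one-term inversion is standard.)
δ = d·√(n/2) ⇒ n = 2(δ/d)² = 2 × (3.290 / 1.00)² = 21.64.
Round up to the next whole unit.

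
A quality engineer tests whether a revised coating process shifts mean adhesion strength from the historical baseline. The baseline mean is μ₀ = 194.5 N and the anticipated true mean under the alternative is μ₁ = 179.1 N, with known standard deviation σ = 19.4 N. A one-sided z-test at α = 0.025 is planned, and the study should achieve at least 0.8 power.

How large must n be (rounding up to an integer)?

n = 13

Standardized effect: d = |μ₁ − μ₀| / σ = |179.1 − 194.5| / 19.4 = 0.7938
Set Φ(δ − 1.960) = 0.8; then δ − 1.960 = Φ⁻¹(0.8) = 0.842, giving δ = 2.802.
δ = d·√n ⇒ n = (δ/d)² = (2.802 / 0.7938)² = 12.46.
Rounding up, n = 13.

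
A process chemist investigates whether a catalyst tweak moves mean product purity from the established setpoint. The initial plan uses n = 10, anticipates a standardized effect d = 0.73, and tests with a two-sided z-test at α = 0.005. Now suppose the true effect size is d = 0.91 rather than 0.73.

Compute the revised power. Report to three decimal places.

Power ≈ 0.528

With d = 0.91: δ = d·√n = 0.91 × √10 = 2.8777. Critical value z_{0.0025} = 2.807.
Revised power = Φ(δ − 2.807) + Φ(−δ − 2.807) = Φ(0.071) + Φ(-5.685) = 0.5282 + 0.0000 = 0.5282.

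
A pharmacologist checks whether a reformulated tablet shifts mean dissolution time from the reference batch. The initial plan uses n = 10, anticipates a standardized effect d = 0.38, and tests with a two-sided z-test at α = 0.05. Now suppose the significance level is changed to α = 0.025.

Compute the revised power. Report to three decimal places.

δ = d·√n = 0.38 × √10 = 1.2017 (unchanged). New critical value: z_{0.0125} = 2.241.
Revised power = Φ(δ − 2.241) + Φ(−δ − 2.241) = Φ(-1.040) + Φ(-3.443) = 0.1492 + 0.0003 = 0.1495.

Power ≈ 0.150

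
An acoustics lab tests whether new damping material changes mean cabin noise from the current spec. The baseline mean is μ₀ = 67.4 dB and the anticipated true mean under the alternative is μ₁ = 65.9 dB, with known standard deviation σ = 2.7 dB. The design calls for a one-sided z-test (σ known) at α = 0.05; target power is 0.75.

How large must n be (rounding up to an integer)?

Standardized effect: d = |μ₁ − μ₀| / σ = |65.9 − 67.4| / 2.7 = 0.5556
Set Φ(δ − 1.645) = 0.75; then δ − 1.645 = Φ⁻¹(0.75) = 0.674, giving δ = 2.319.
δ = d·√n ⇒ n = (δ/d)² = (2.319 / 0.5556)² = 17.43.
Rounding up, n = 18.

n = 18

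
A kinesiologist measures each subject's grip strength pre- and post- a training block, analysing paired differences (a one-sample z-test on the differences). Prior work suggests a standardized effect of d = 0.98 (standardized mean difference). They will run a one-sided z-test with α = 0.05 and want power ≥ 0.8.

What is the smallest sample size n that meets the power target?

For power 0.8 need Φ(δ − z_{0.05}) = 0.8, so δ = z_{0.05} + z_{0.20} = 1.645 + 0.842 = 2.486.
δ = d·√n ⇒ n = (δ/d)² = (2.486 / 0.98)² = 6.44.
Rounding up, n = 7.

n = 7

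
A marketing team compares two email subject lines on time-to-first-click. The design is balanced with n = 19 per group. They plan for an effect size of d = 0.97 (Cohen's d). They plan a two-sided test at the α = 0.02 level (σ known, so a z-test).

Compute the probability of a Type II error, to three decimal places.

β ≈ 0.254

Noncentrality parameter: δ = d·√(n/2) = 0.97 × √(19/2) = 2.9897
Critical value for a two-sided test at α = 0.02: z_{α/2} = 2.326.
Power = Φ(δ − 2.326) + Φ(−δ − 2.326) = Φ(0.663) + Φ(-5.316) = 0.7465 + 0.0000 = 0.7465.
Type II error: β = 1 − power = 1 − 0.7465 = 0.2535.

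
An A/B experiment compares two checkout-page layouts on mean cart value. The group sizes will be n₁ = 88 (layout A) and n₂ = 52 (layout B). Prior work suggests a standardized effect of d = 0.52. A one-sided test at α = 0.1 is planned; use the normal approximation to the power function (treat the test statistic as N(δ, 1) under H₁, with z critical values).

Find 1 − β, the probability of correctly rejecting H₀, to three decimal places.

Noncentrality parameter: δ = d / √(1/n₁ + 1/n₂) = 0.52 / √(1/88 + 1/52) = 2.9729
One-sided α = 0.1 → critical value z_{0.1} = 1.282.
Power = Φ(δ − 1.282) = Φ(1.691) = 0.9546.

Power ≈ 0.955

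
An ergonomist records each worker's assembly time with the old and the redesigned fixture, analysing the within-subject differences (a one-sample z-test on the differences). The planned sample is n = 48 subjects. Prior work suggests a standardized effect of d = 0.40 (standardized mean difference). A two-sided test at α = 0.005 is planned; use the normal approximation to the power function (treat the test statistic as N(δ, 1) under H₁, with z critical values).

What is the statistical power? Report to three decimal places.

Noncentrality parameter: δ = d·√n = 0.40 × √48 = 2.7713
Two-sided α = 0.005 → critical value z_{0.0025} = 2.807.
Power = Φ(δ − 2.807) + Φ(−δ − 2.807) = Φ(-0.036) + Φ(-5.578) = 0.4857 + 0.0000 = 0.4857.

Power ≈ 0.486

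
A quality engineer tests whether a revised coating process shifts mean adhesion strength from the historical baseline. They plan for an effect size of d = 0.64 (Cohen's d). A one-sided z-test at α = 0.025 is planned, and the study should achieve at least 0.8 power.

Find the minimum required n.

Set Φ(δ − 1.960) = 0.8; then δ − 1.960 = Φ⁻¹(0.8) = 0.842, giving δ = 2.802.
δ = d·√n ⇒ n = (δ/d)² = (2.802 / 0.64)² = 19.16.
Round up to the next whole unit.

n = 20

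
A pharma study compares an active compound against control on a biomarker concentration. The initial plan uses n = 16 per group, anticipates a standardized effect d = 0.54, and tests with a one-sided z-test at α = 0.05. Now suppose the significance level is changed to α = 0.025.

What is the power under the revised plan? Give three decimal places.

Power ≈ 0.333

δ = d·√(n/2) = 0.54 × √(16/2) = 1.5274 (unchanged). New critical value: z_{0.025} = 1.960.
Revised power = Φ(δ − 1.960) = Φ(-0.433) = 0.3326.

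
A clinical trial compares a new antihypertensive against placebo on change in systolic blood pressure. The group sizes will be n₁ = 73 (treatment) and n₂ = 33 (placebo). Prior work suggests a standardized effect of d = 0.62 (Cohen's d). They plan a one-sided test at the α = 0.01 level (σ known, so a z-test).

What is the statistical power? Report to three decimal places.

Noncentrality parameter: λ = d / √(1/n₁ + 1/n₂) = 0.62 / √(1/73 + 1/33) = 2.9557
One-sided α = 0.01 → critical value z_{0.01} = 2.326.
Power = Φ(λ − 2.326) = Φ(0.629) = 0.7354.

Power ≈ 0.735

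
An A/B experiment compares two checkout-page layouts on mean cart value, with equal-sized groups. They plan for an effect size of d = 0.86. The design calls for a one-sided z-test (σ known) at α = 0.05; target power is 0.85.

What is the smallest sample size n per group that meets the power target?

n = 20 per group

For power 0.85 need Φ(δ − z_{0.05}) = 0.85, so δ = z_{0.05} + z_{0.15} = 1.645 + 1.036 = 2.681.
δ = d·√(n/2) ⇒ n = 2(δ/d)² = 2 × (2.681 / 0.86)² = 19.44.
Rounding up, n = 20 per group.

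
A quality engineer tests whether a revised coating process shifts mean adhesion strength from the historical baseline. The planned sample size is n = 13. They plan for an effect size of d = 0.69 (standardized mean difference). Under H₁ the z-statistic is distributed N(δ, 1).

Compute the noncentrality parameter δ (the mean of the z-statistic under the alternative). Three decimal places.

The noncentrality parameter scales effect size by the design's sample-size factor: δ = d·√n = 0.69 × √13 = 2.4878

δ ≈ 2.488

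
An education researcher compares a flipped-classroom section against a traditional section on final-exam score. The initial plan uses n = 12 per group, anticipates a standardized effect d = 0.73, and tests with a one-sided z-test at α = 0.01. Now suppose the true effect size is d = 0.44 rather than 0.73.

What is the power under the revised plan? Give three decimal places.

Power ≈ 0.106

With d = 0.44: δ = d·√(n/2) = 0.44 × √(12/2) = 1.0778. Critical value z_{0.01} = 2.326.
Revised power = P(Z > 2.326 − δ) = Φ(-1.249) = 0.1059.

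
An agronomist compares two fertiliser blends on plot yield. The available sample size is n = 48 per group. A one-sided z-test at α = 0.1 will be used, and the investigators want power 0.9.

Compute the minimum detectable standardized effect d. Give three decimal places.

d ≈ 0.523

Need Φ(δ − 1.282) = 0.9, so δ = 1.282 + 1.282 = 2.563.
δ = d·√(n/2) ⇒ d = δ/√(n/2) = 2.563/√(48/2) = 0.5232.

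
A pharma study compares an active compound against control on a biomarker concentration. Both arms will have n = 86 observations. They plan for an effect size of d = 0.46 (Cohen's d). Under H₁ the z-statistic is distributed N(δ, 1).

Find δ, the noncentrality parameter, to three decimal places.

The noncentrality parameter scales effect size by the design's sample-size factor: δ = d·√(n/2) = 0.46 × √(86/2) = 3.0164

δ ≈ 3.016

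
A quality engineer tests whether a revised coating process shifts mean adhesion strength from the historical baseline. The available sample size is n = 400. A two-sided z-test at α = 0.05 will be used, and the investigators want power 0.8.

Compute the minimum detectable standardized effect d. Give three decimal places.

Required noncentrality: δ = z_{0.025} + z_{0.20} = 1.960 + 0.842 = 2.802.
(The second rejection-region term Φ(−δ − z_{α/2}) is negligible and dropped.)
δ = d·√n ⇒ d = δ/√n = 2.802/√400 = 0.1401.

d ≈ 0.140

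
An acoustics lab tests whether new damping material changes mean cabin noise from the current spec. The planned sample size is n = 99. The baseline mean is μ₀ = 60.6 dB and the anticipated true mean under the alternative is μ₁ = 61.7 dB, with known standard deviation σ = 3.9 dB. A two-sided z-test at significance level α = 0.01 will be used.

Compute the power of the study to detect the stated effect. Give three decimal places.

Standardized effect: d = |μ₁ − μ₀| / σ = |61.7 − 60.6| / 3.9 = 0.2821
Noncentrality parameter: δ = d·√n = 0.2821 × √99 = 2.8064
Critical value for a two-sided test at α = 0.01: z_{α/2} = 2.576.
Power = Φ(δ − 2.576) + Φ(−δ − 2.576) = Φ(0.231) + Φ(-5.382) = 0.5912 + 0.0000 = 0.5912.

Power ≈ 0.591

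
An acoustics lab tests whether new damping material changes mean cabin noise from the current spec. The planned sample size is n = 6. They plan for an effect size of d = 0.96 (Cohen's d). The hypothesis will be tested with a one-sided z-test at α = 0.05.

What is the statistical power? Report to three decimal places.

Power ≈ 0.760

Noncentrality parameter: δ = d·√n = 0.96 × √6 = 2.3515
Critical value for a one-sided test at α = 0.05: z_α = 1.645.
Power = Φ(δ − 1.645) = Φ(0.707) = 0.7601.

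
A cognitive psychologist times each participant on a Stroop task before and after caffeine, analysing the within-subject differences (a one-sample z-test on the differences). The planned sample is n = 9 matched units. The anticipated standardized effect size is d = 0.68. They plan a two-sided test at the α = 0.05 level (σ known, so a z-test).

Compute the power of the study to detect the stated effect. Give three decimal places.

Noncentrality parameter: λ = d·√n = 0.68 × √9 = 2.0400
Critical value for a two-sided test at α = 0.05: z_{α/2} = 1.960.
Power = Φ(λ − 1.960) + Φ(−λ − 1.960) = Φ(0.080) + Φ(-4.000) = 0.5319 + 0.0000 = 0.5319.

Power ≈ 0.532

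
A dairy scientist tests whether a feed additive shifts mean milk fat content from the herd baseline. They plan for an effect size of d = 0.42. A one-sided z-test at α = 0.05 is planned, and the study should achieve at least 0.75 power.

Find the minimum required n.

Set Φ(δ − 1.645) = 0.75; then δ − 1.645 = Φ⁻¹(0.75) = 0.674, giving δ = 2.319.
δ = d·√n ⇒ n = (δ/d)² = (2.319 / 0.42)² = 30.50.
Round up to the next whole unit.

n = 31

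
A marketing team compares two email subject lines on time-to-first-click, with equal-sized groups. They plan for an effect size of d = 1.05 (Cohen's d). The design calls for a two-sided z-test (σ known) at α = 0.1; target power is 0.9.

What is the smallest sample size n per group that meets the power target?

n = 16 per group

For power 0.9 need Φ(δ − z_{0.05}) = 0.9, so δ = z_{0.05} + z_{0.10} = 1.645 + 1.282 = 2.926.
(For δ > 0 the lower-tail rejection region contributes negligibly to power, so the one-term inversion is standard.)
δ = d·√(n/2) ⇒ n = 2(δ/d)² = 2 × (2.926 / 1.05)² = 15.54.
Rounding up, n = 16 per group.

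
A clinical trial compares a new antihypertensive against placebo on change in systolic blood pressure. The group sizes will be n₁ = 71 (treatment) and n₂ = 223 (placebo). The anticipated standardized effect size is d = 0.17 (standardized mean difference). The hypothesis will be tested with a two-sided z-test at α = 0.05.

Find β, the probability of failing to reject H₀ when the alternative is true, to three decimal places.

β ≈ 0.761

Noncentrality parameter: δ = d / √(1/n₁ + 1/n₂) = 0.17 / √(1/71 + 1/223) = 1.2475
Critical value for a two-sided test at α = 0.05: z_{α/2} = 1.960.
Power = Φ(δ − 1.960) + Φ(−δ − 1.960) = Φ(-0.712) + Φ(-3.208) = 0.2381 + 0.0007 = 0.2388.
Type II error: β = 1 − power = 1 − 0.2388 = 0.7612.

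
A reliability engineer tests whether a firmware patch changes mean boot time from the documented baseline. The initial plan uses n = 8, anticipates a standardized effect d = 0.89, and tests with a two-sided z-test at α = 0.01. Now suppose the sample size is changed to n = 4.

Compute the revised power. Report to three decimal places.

Power ≈ 0.213

With n = 4: δ = d·√n = 0.89 × √4 = 1.7800. Critical value z_{0.005} = 2.576.
Revised power = Φ(δ − 2.576) + Φ(−δ − 2.576) = Φ(-0.796) + Φ(-4.356) = 0.2131 + 0.0000 = 0.2131.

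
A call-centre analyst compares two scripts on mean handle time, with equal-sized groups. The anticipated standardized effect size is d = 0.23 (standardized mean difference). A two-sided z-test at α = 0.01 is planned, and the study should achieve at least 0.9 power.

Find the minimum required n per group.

Set Φ(δ − 2.576) = 0.9; then δ − 2.576 = Φ⁻¹(0.9) = 1.282, giving δ = 3.857.
(Ignoring the negligible lower-tail rejection probability gives the usual closed-form inversion.)
δ = d·√(n/2) ⇒ n = 2(δ/d)² = 2 × (3.857 / 0.23)² = 562.55.
Rounding up, n = 563 per group.

n = 563 per group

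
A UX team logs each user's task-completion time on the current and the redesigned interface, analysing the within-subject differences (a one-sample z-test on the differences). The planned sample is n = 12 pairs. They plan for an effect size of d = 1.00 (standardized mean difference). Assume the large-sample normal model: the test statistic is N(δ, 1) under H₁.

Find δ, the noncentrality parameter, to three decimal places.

The noncentrality parameter scales effect size by the design's sample-size factor: δ = d·√n = 1.00 × √12 = 3.4641

δ ≈ 3.464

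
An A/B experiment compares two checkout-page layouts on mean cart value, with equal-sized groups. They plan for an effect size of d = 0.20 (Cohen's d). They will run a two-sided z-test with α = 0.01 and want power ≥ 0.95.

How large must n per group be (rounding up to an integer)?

Set Φ(δ − 2.576) = 0.95; then δ − 2.576 = Φ⁻¹(0.95) = 1.645, giving δ = 4.221.
(Ignoring the negligible lower-tail rejection probability gives the usual closed-form inversion.)
δ = d·√(n/2) ⇒ n = 2(δ/d)² = 2 × (4.221 / 0.20)² = 890.71.
Round up to the next whole unit.

n = 891 per group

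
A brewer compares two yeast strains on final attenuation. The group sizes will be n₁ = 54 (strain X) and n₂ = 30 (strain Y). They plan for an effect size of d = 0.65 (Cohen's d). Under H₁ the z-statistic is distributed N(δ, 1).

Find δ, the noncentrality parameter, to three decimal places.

The noncentrality parameter scales effect size by the design's sample-size factor: δ = d / √(1/n₁ + 1/n₂) = 0.65 / √(1/54 + 1/30) = 2.8545

δ ≈ 2.855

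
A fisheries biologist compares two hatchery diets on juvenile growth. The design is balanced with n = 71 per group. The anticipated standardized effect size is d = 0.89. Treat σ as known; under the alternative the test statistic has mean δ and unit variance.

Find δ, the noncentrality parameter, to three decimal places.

δ ≈ 5.303

δ = d·√(n/2) = 0.89 × √(71/2) = 5.3028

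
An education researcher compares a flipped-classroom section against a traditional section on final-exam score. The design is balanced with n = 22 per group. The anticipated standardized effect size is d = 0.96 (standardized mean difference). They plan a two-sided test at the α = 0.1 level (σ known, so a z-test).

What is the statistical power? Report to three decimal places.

Power ≈ 0.938

Noncentrality parameter: δ = d·√(n/2) = 0.96 × √(22/2) = 3.1840
Two-sided α = 0.1 → critical value z_{0.05} = 1.645.
Power = Φ(δ − 1.645) + Φ(−δ − 1.645) = Φ(1.539) + Φ(-4.829) = 0.9381 + 0.0000 = 0.9381.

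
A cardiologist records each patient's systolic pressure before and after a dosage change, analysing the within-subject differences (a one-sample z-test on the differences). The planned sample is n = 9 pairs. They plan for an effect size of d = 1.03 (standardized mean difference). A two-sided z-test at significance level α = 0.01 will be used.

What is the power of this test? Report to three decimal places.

Power ≈ 0.696

Noncentrality parameter: δ = d·√n = 1.03 × √9 = 3.0900
Critical value for a two-sided test at α = 0.01: z_{α/2} = 2.576.
Power = Φ(δ − 2.576) + Φ(−δ − 2.576) = Φ(0.514) + Φ(-5.666) = 0.6964 + 0.0000 = 0.6964.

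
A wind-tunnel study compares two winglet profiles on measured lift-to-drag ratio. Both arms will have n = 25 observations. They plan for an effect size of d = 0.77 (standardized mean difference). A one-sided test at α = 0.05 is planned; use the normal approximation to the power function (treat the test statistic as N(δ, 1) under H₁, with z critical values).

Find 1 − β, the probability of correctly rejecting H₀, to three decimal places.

Noncentrality parameter: δ = d·√(n/2) = 0.77 × √(25/2) = 2.7224
Critical value for a one-sided test at α = 0.05: z_α = 1.645.
Power = Φ(δ − 1.645) = Φ(1.078) = 0.8594.

Power ≈ 0.859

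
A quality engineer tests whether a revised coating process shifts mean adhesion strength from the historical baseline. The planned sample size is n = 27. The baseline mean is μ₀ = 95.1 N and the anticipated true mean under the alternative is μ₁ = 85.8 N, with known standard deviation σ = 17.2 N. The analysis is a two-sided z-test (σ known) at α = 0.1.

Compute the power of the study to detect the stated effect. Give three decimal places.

Power ≈ 0.878

Standardized effect: d = |μ₁ − μ₀| / σ = |85.8 − 95.1| / 17.2 = 0.5407
Noncentrality parameter: δ = d·√n = 0.5407 × √27 = 2.8095
Two-sided α = 0.1 → critical value z_{0.05} = 1.645.
Power = Φ(δ − 1.645) + Φ(−δ − 1.645) = Φ(1.165) + Φ(-4.454) = 0.8779 + 0.0000 = 0.8779.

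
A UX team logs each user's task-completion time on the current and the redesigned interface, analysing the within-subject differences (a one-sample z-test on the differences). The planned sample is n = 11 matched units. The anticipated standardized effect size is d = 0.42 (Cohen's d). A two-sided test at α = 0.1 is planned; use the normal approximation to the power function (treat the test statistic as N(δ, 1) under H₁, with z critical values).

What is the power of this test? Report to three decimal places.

Noncentrality parameter: δ = d·√n = 0.42 × √11 = 1.3930
Two-sided α = 0.1 → critical value z_{0.05} = 1.645.
Power = Φ(δ − 1.645) + Φ(−δ − 1.645) = Φ(-0.252) + Φ(-3.038) = 0.4006 + 0.0012 = 0.4018.

Power ≈ 0.402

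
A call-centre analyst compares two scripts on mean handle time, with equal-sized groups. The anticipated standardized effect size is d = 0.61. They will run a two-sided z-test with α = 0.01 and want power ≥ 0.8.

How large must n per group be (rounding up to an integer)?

n = 63 per group

For power 0.8 need Φ(δ − z_{0.005}) = 0.8, so δ = z_{0.005} + z_{0.20} = 2.576 + 0.842 = 3.417.
(The Φ(−δ − z_{α/2}) term is vanishingly small for δ > 0 and is dropped in the standard sample-size formula.)
δ = d·√(n/2) ⇒ n = 2(δ/d)² = 2 × (3.417 / 0.61)² = 62.77.
Rounding up, n = 63 per group.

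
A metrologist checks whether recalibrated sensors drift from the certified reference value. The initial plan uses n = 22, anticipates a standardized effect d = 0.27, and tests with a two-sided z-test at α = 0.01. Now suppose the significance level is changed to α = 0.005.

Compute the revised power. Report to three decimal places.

δ = d·√n = 0.27 × √22 = 1.2664 (unchanged). New critical value: z_{0.0025} = 2.807.
Revised power = Φ(δ − 2.807) + Φ(−δ − 2.807) = Φ(-1.541) + Φ(-4.073) = 0.0617 + 0.0000 = 0.0617.

Power ≈ 0.062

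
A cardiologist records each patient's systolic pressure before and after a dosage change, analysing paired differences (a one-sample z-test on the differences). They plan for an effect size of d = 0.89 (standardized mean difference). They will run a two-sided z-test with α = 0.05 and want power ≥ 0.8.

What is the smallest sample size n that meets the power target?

Set Φ(δ − 1.960) = 0.8; then δ − 1.960 = Φ⁻¹(0.8) = 0.842, giving δ = 2.802.
(Ignoring the negligible lower-tail rejection probability gives the usual closed-form inversion.)
δ = d·√n ⇒ n = (δ/d)² = (2.802 / 0.89)² = 9.91.
Rounding up, n = 10.

n = 10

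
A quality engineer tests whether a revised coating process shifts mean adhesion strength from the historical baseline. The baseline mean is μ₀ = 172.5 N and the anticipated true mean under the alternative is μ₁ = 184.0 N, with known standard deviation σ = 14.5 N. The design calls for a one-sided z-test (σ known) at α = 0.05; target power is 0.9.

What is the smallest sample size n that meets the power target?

n = 14

Standardized effect: d = |μ₁ − μ₀| / σ = |184.0 − 172.5| / 14.5 = 0.7931
For power 0.9 need Φ(δ − z_{0.05}) = 0.9, so δ = z_{0.05} + z_{0.10} = 1.645 + 1.282 = 2.926.
δ = d·√n ⇒ n = (δ/d)² = (2.926 / 0.7931)² = 13.61.
Round up to the next whole unit.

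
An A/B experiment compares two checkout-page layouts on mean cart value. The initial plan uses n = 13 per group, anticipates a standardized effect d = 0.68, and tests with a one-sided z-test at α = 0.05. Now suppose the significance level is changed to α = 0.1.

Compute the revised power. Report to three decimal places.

Power ≈ 0.674

δ = d·√(n/2) = 0.68 × √(13/2) = 1.7337 (unchanged). New critical value: z_{0.1} = 1.282.
Revised power = P(Z > 1.282 − δ) = Φ(0.452) = 0.6744.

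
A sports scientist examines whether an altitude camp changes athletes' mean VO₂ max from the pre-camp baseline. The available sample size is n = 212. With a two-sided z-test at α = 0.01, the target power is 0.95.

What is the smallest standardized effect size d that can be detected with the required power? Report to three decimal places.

d ≈ 0.290

Need Φ(δ − 2.576) = 0.95, so δ = 2.576 + 1.645 = 4.221.
(The second rejection-region term Φ(−δ − z_{α/2}) is negligible and dropped.)
δ = d·√n ⇒ d = δ/√n = 4.221/√212 = 0.2899.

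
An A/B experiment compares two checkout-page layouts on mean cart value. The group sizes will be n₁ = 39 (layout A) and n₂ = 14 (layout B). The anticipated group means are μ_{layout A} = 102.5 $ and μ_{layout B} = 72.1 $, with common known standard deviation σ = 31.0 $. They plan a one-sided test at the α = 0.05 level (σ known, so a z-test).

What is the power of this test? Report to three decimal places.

Power ≈ 0.934

Standardized effect: d = |μ_{layout A} − μ_{layout B}| / σ = |102.5 − 72.1| / 31.0 = 0.9806
Noncentrality parameter: δ = d / √(1/n₁ + 1/n₂) = 0.9806 / √(1/39 + 1/14) = 3.1475
Critical value for a one-sided test at α = 0.05: z_α = 1.645.
Power = P(Z > 1.645 − δ) = Φ(1.503) = 0.9335.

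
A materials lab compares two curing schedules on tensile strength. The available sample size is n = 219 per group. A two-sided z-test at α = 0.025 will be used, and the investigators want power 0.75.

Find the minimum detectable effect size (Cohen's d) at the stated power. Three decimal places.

Need Φ(δ − 2.241) = 0.75, so δ = 2.241 + 0.674 = 2.916.
(The second rejection-region term Φ(−δ − z_{α/2}) is negligible and dropped.)
δ = d·√(n/2) ⇒ d = δ/√(n/2) = 2.916/√(219/2) = 0.2787.

d ≈ 0.279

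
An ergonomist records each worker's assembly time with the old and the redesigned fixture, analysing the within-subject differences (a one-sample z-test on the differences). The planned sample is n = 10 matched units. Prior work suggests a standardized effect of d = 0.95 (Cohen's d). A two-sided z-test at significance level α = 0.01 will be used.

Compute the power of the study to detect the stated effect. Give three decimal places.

Noncentrality parameter: δ = d·√n = 0.95 × √10 = 3.0042
Two-sided α = 0.01 → critical value z_{0.005} = 2.576.
Power = Φ(δ − 2.576) + Φ(−δ − 2.576) = Φ(0.428) + Φ(-5.580) = 0.6658 + 0.0000 = 0.6658.

Power ≈ 0.666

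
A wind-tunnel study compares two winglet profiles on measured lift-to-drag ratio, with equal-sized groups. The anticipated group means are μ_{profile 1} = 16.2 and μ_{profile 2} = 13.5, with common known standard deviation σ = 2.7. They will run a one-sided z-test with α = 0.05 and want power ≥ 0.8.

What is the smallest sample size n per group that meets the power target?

n = 13 per group

Standardized effect: d = |μ_{profile 1} − μ_{profile 2}| / σ = |16.2 − 13.5| / 2.7 = 1.0000
Set Φ(δ − 1.645) = 0.8; then δ − 1.645 = Φ⁻¹(0.8) = 0.842, giving δ = 2.486.
δ = d·√(n/2) ⇒ n = 2(δ/d)² = 2 × (2.486 / 1.0000)² = 12.37.
Round up to the next whole unit.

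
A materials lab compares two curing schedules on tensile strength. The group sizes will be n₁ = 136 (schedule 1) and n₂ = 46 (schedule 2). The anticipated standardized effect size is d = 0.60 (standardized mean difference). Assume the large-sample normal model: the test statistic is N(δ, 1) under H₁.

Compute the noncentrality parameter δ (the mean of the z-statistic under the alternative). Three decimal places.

The noncentrality parameter scales effect size by the design's sample-size factor: δ = d / √(1/n₁ + 1/n₂) = 0.60 / √(1/136 + 1/46) = 3.5177

δ ≈ 3.518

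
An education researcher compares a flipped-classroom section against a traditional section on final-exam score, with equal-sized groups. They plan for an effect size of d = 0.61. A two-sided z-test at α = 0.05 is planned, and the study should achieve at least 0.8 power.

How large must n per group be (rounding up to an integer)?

n = 43 per group

For power 0.8 need Φ(δ − z_{0.025}) = 0.8, so δ = z_{0.025} + z_{0.20} = 1.960 + 0.842 = 2.802.
(The Φ(−δ − z_{α/2}) term is vanishingly small for δ > 0 and is dropped in the standard sample-size formula.)
δ = d·√(n/2) ⇒ n = 2(δ/d)² = 2 × (2.802 / 0.61)² = 42.19.
Round up to the next whole unit.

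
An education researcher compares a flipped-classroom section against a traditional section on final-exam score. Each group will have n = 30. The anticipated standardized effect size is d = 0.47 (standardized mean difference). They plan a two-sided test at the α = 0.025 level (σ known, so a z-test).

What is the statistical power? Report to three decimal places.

Noncentrality parameter: δ = d·√(n/2) = 0.47 × √(30/2) = 1.8203
Two-sided α = 0.025 → critical value z_{0.0125} = 2.241.
Power = Φ(δ − 2.241) + Φ(−δ − 2.241) = Φ(-0.421) + Φ(-4.062) = 0.3368 + 0.0000 = 0.3369.

Power ≈ 0.337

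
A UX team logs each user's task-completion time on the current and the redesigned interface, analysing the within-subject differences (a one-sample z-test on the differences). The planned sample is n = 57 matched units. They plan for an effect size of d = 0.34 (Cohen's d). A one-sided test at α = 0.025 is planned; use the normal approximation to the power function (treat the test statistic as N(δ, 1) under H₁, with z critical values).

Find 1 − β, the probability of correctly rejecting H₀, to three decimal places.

Noncentrality parameter: δ = d·√n = 0.34 × √57 = 2.5669
One-sided α = 0.025 → critical value z_{0.025} = 1.960.
Power = Φ(δ − 1.960) = Φ(0.607) = 0.7281.

Power ≈ 0.728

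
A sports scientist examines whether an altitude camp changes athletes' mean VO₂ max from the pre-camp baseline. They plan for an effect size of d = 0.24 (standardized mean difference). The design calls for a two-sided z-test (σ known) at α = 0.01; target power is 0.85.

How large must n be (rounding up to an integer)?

For power 0.85 need Φ(δ − z_{0.005}) = 0.85, so δ = z_{0.005} + z_{0.15} = 2.576 + 1.036 = 3.612.
(Ignoring the negligible lower-tail rejection probability gives the usual closed-form inversion.)
δ = d·√n ⇒ n = (δ/d)² = (3.612 / 0.24)² = 226.54.
Rounding up, n = 227.

n = 227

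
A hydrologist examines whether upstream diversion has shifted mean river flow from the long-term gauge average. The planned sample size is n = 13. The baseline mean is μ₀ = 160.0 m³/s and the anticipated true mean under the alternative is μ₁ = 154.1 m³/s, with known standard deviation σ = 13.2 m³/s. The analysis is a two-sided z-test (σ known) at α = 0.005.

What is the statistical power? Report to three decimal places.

Standardized effect: d = |μ₁ − μ₀| / σ = |154.1 − 160.0| / 13.2 = 0.4470
Noncentrality parameter: δ = d·√n = 0.4470 × √13 = 1.6116
Two-sided α = 0.005 → critical value z_{0.0025} = 2.807.
Power = Φ(δ − 2.807) + Φ(−δ − 2.807) = Φ(-1.195) + Φ(-4.419) = 0.1160 + 0.0000 = 0.1160.

Power ≈ 0.116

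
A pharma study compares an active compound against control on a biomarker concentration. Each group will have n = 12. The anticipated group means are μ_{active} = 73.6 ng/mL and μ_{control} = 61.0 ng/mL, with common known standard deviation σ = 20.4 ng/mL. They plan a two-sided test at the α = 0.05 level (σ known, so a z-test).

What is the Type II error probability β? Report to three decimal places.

Standardized effect: d = |μ_{active} − μ_{control}| / σ = |73.6 − 61.0| / 20.4 = 0.6176
Noncentrality parameter: δ = d·√(n/2) = 0.6176 × √(12/2) = 1.5129
Two-sided α = 0.05 → critical value z_{0.025} = 1.960.
Power = Φ(δ − 1.960) + Φ(−δ − 1.960) = Φ(-0.447) + Φ(-3.473) = 0.3274 + 0.0003 = 0.3277.
Type II error: β = 1 − power = 1 − 0.3277 = 0.6723.

β ≈ 0.672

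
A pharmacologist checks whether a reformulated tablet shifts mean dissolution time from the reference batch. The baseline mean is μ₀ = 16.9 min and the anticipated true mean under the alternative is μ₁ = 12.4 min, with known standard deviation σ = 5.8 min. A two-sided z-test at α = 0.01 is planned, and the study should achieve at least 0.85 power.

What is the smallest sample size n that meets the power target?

n = 22

Standardized effect: d = |μ₁ − μ₀| / σ = |12.4 − 16.9| / 5.8 = 0.7759
For power 0.85 need Φ(δ − z_{0.005}) = 0.85, so δ = z_{0.005} + z_{0.15} = 2.576 + 1.036 = 3.612.
(The Φ(−δ − z_{α/2}) term is vanishingly small for δ > 0 and is dropped in the standard sample-size formula.)
δ = d·√n ⇒ n = (δ/d)² = (3.612 / 0.7759)² = 21.68.
Round up to the next whole unit.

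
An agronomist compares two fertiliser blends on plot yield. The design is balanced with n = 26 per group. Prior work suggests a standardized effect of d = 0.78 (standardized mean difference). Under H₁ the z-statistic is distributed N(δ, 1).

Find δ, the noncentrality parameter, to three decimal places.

δ ≈ 2.812

The noncentrality parameter scales effect size by the design's sample-size factor: δ = d·√(n/2) = 0.78 × √(26/2) = 2.8123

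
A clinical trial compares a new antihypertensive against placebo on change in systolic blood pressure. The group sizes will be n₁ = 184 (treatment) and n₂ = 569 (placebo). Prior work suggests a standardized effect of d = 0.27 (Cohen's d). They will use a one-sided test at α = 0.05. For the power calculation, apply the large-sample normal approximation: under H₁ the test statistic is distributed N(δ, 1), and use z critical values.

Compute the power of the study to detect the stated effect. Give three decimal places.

Noncentrality parameter: δ = d / √(1/n₁ + 1/n₂) = 0.27 / √(1/184 + 1/569) = 3.1837
Critical value for a one-sided test at α = 0.05: z_α = 1.645.
Power = Φ(δ − 1.645) = Φ(1.539) = 0.9381.

Power ≈ 0.938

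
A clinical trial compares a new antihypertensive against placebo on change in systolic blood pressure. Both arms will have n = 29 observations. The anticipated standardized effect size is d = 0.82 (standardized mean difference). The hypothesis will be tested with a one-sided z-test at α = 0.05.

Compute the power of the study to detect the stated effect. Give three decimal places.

Power ≈ 0.930

Noncentrality parameter: δ = d·√(n/2) = 0.82 × √(29/2) = 3.1225
One-sided α = 0.05 → critical value z_{0.05} = 1.645.
Power = Φ(δ − 1.645) = Φ(1.478) = 0.9302.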